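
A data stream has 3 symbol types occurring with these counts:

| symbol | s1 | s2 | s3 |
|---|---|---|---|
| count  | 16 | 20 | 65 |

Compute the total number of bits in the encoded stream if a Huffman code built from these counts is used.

137

Merge the two smallest weights repeatedly:
combine s1(16), s2(20) → 36
combine 36, s3(65) → 101
Each symbol's bit-cost is frequency × depth; summing gives 137 bits (equivalently 36 + 101).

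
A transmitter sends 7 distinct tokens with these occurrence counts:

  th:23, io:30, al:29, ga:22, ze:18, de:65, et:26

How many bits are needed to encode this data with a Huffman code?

Build the Huffman tree bottom-up:
ze(18) + ga(22) → 40
th(23) + et(26) → 49
al(29) + io(30) → 59
40 + 49 → 89
59 + de(65) → 124
89 + 124 → 213
The encoded length is the sum of every internal node's weight: 40 + 49 + 59 + 89 + 124 + 213 = 574 bits.

574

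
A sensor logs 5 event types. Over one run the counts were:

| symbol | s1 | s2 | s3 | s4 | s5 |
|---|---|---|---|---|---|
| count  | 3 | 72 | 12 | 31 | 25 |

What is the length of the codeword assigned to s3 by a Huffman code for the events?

Huffman merges, smallest pair first:
combine s1(3), s3(12) → 15
combine 15, s5(25) → 40
combine s4(31), 40 → 71
combine 71, s2(72) → 143
s3 sits 4 levels below the root, so its codeword is 4 bits.

4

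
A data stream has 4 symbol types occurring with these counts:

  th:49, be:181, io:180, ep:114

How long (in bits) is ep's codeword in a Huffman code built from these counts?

Repeatedly merge the two smallest:
merge th(49) and ep(114): 163
merge 163 and io(180): 343
merge be(181) and 343: 524
The subtree containing ep is merged 3 times, so code length = 3.

3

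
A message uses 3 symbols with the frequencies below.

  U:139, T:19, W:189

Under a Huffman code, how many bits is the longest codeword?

Merge the two lowest-weight nodes at each step:
combine T(19), U(139) → 158
combine 158, W(189) → 347
Maximum depth reached is 2.

2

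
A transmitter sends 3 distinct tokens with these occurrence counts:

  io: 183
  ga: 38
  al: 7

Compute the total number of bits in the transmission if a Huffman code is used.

273

Merge the two smallest weights repeatedly:
merge al(7) and ga(38): 45
merge 45 and io(183): 228
Total encoded bits = sum of merged weights = 45 + 228 = 273.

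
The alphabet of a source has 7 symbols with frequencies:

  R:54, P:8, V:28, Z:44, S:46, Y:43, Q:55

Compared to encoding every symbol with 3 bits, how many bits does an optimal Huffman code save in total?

Fixed-length: 3 bits × 278 symbols = 834 bits.
Huffman merges:
merge P(8) and V(28): 36
merge 36 and Y(43): 79
merge Z(44) and S(46): 90
merge R(54) and Q(55): 109
merge 79 and 90: 169
merge 109 and 169: 278
Huffman total = 36 + 79 + 90 + 109 + 169 + 278 = 761 bits.
Saving = 834 − 761 = 73 bits.

73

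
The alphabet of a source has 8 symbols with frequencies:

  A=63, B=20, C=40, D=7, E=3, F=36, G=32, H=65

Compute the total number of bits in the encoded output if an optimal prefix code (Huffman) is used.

710

Greedily combine the two least-frequent nodes:
combine E(3), D(7) → 10
combine 10, B(20) → 30
combine 30, G(32) → 62
combine F(36), C(40) → 76
combine 62, A(63) → 125
combine H(65), 76 → 141
combine 125, 141 → 266
The encoded length is the sum of every internal node's weight: 10 + 30 + 62 + 76 + 125 + 141 + 266 = 710 bits.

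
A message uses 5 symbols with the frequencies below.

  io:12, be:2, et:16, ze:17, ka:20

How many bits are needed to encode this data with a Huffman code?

148

Greedily combine the two least-frequent nodes:
merge be(2) and io(12): 14
merge 14 and et(16): 30
merge ze(17) and ka(20): 37
merge 30 and 37: 67
Each symbol's bit-cost is frequency × depth; summing gives 148 bits (equivalently 14 + 30 + 37 + 67).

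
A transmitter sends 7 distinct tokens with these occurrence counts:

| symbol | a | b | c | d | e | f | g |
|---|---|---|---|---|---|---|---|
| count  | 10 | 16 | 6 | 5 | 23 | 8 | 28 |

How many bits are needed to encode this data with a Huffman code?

248

Merge the two smallest weights repeatedly:
combine d(5), c(6) → 11
combine f(8), a(10) → 18
combine 11, b(16) → 27
combine 18, e(23) → 41
combine 27, g(28) → 55
combine 41, 55 → 96
Each symbol's bit-cost is frequency × depth; summing gives 248 bits (equivalently 11 + 18 + 27 + 41 + 55 + 96).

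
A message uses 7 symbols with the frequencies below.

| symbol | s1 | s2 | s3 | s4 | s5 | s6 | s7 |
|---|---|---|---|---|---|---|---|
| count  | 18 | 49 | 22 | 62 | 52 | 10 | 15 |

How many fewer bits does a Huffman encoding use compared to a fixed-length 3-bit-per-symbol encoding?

Fixed-length: 3 bits × 228 symbols = 684 bits.
Huffman merges:
merge s6(10) and s7(15): 25
merge s1(18) and s3(22): 40
merge 25 and 40: 65
merge s2(49) and s5(52): 101
merge s4(62) and 65: 127
merge 101 and 127: 228
Huffman total = 25 + 40 + 65 + 101 + 127 + 228 = 586 bits.
Saving = 684 − 586 = 98 bits.

98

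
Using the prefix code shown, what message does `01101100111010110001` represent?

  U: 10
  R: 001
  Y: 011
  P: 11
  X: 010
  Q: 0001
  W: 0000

Read left to right; each codeword is recognised as soon as it completes (prefix code):
  011→Y | 011→Y | 001→R | 11→P | 010→X | 11→P | 0001→Q
Decoded message: YYRPXPQ

YYRPXPQ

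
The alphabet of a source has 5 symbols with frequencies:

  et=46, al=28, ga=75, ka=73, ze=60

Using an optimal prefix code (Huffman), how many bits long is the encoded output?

Merge the two smallest weights repeatedly:
al(28) + et(46) → 74
ze(60) + ka(73) → 133
74 + ga(75) → 149
133 + 149 → 282
The encoded length is the sum of every internal node's weight: 74 + 133 + 149 + 282 = 638 bits.

638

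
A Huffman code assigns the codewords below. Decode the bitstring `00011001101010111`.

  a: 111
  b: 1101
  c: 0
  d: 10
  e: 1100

Read left to right; each codeword is recognised as soon as it completes (prefix code):
  0→c | 0→c | 0→c | 1100→e | 1101→b | 0→c | 10→d | 111→a
Decoded message: cccebcda

cccebcda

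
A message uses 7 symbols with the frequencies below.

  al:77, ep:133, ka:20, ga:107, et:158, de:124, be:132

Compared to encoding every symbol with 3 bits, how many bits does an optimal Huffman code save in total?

194

Fixed-length: 3 bits × 751 symbols = 2253 bits.
Huffman merges:
ka(20) + al(77) → 97
97 + ga(107) → 204
de(124) + be(132) → 256
ep(133) + et(158) → 291
204 + 256 → 460
291 + 460 → 751
Huffman total = 97 + 204 + 256 + 291 + 460 + 751 = 2059 bits.
Saving = 2253 − 2059 = 194 bits.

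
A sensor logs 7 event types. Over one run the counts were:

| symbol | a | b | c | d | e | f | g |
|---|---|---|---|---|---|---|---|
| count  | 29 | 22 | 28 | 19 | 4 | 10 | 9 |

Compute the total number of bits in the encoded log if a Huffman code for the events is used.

319

Merge the two smallest weights repeatedly:
e(4) + g(9) → 13
f(10) + 13 → 23
d(19) + b(22) → 41
23 + c(28) → 51
a(29) + 41 → 70
51 + 70 → 121
Each symbol's bit-cost is frequency × depth; summing gives 319 bits (equivalently 13 + 23 + 41 + 51 + 70 + 121).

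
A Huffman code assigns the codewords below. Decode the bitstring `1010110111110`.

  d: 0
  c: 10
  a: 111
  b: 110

ccbab

Read left to right; each codeword is recognised as soon as it completes (prefix code):
  10→c | 10→c | 110→b | 111→a | 110→b
Decoded message: ccbab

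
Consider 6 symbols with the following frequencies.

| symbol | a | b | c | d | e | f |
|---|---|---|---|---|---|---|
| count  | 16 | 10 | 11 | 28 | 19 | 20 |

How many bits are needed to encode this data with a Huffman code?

264

Build the Huffman tree bottom-up:
merge b(10) and c(11): 21
merge a(16) and e(19): 35
merge f(20) and 21: 41
merge d(28) and 35: 63
merge 41 and 63: 104
Total encoded bits = sum of merged weights = 21 + 35 + 41 + 63 + 104 = 264.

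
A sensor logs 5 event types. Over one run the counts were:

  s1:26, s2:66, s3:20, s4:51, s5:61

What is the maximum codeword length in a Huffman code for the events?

3

Merge the two lowest-weight nodes at each step:
combine s3(20), s1(26) → 46
combine 46, s4(51) → 97
combine s5(61), s2(66) → 127
combine 97, 127 → 224
The first pair merged (s3, s1) ends up deepest, at depth 3.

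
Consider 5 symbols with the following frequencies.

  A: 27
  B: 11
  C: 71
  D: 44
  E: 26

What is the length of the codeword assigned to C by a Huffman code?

Huffman merges, smallest pair first:
merge B(11) and E(26): 37
merge A(27) and 37: 64
merge D(44) and 64: 108
merge C(71) and 108: 179
C is merged only at the final step, so code length = 1.

1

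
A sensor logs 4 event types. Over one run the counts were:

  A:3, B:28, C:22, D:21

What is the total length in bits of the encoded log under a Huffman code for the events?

144

Greedily combine the two least-frequent nodes:
combine A(3), D(21) → 24
combine C(22), 24 → 46
combine B(28), 46 → 74
Each symbol's bit-cost is frequency × depth; summing gives 144 bits (equivalently 24 + 46 + 74).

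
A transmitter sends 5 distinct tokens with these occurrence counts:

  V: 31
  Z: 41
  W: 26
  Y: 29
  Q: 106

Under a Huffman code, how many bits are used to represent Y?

Huffman merges, smallest pair first:
merge W(26) and Y(29): 55
merge V(31) and Z(41): 72
merge 55 and 72: 127
merge Q(106) and 127: 233
Y sits 3 levels below the root, so its codeword is 3 bits.

3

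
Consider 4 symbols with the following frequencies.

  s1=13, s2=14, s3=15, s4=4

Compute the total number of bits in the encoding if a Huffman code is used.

Merge the two smallest weights repeatedly:
merge s4(4) and s1(13): 17
merge s2(14) and s3(15): 29
merge 17 and 29: 46
Total encoded bits = sum of merged weights = 17 + 29 + 46 = 92.

92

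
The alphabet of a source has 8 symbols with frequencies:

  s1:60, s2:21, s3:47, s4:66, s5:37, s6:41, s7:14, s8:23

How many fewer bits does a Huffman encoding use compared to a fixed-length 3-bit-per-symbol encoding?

Fixed-length: 3 bits × 309 symbols = 927 bits.
Huffman merges:
merge s7(14) and s2(21): 35
merge s8(23) and 35: 58
merge s5(37) and s6(41): 78
merge s3(47) and 58: 105
merge s1(60) and s4(66): 126
merge 78 and 105: 183
merge 126 and 183: 309
Huffman total = 35 + 58 + 78 + 105 + 126 + 183 + 309 = 894 bits.
Saving = 927 − 894 = 33 bits.

33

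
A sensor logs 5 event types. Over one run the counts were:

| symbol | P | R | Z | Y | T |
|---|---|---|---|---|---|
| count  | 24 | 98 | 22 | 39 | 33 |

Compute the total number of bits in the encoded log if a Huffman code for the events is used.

Greedily combine the two least-frequent nodes:
Z(22) + P(24) → 46
T(33) + Y(39) → 72
46 + 72 → 118
R(98) + 118 → 216
Total encoded bits = sum of merged weights = 46 + 72 + 118 + 216 = 452.

452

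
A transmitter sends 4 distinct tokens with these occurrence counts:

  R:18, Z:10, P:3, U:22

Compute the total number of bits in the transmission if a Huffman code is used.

97

Greedily combine the two least-frequent nodes:
merge P(3) and Z(10): 13
merge 13 and R(18): 31
merge U(22) and 31: 53
The encoded length is the sum of every internal node's weight: 13 + 31 + 53 = 97 bits.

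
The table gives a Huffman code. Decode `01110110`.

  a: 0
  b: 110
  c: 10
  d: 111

adab

Read left to right; each codeword is recognised as soon as it completes (prefix code):
  0→a | 111→d | 0→a | 110→b
Decoded message: adab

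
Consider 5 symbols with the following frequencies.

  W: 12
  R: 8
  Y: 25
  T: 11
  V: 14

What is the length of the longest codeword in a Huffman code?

Merge the two lowest-weight nodes at each step:
combine R(8), T(11) → 19
combine W(12), V(14) → 26
combine 19, Y(25) → 44
combine 26, 44 → 70
The rarest symbols sit at the bottom; the longest codeword is 3 bits.

3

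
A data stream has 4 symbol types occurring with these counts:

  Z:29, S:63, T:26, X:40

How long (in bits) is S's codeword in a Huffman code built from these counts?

1

Build the tree from the bottom:
combine T(26), Z(29) → 55
combine X(40), 55 → 95
combine S(63), 95 → 158
S is a child of the root — depth 1, so its codeword is a single bit.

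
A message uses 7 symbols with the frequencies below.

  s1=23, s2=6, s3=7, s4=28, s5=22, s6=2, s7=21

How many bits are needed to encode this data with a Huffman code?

Build the Huffman tree bottom-up:
merge s6(2) and s2(6): 8
merge s3(7) and 8: 15
merge 15 and s7(21): 36
merge s5(22) and s1(23): 45
merge s4(28) and 36: 64
merge 45 and 64: 109
The encoded length is the sum of every internal node's weight: 8 + 15 + 36 + 45 + 64 + 109 = 277 bits.

277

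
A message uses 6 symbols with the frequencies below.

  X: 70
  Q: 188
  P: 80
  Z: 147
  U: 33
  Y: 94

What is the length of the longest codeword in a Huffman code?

Merge the two lowest-weight nodes at each step:
merge U(33) and X(70): 103
merge P(80) and Y(94): 174
merge 103 and Z(147): 250
merge 174 and Q(188): 362
merge 250 and 362: 612
The first pair merged (U, X) ends up deepest, at depth 3.

3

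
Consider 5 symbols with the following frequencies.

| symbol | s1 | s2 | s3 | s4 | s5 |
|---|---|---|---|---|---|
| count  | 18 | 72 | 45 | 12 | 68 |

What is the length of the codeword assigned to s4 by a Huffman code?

3

Repeatedly merge the two smallest:
combine s4(12), s1(18) → 30
combine 30, s3(45) → 75
combine s5(68), s2(72) → 140
combine 75, 140 → 215
s4's leaf is at depth 3, giving a 3-bit codeword.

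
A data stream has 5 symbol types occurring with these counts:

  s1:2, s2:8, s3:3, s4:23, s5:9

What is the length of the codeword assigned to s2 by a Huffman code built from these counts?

3

Repeatedly merge the two smallest:
merge s1(2) and s3(3): 5
merge 5 and s2(8): 13
merge s5(9) and 13: 22
merge 22 and s4(23): 45
s2 sits 3 levels below the root, so its codeword is 3 bits.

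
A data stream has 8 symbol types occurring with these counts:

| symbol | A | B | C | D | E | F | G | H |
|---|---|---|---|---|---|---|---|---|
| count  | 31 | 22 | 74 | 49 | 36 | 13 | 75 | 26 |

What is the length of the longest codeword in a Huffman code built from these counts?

Merge the two lowest-weight nodes at each step:
merge F(13) and B(22): 35
merge H(26) and A(31): 57
merge 35 and E(36): 71
merge D(49) and 57: 106
merge 71 and C(74): 145
merge G(75) and 106: 181
merge 145 and 181: 326
Maximum depth reached is 4.

4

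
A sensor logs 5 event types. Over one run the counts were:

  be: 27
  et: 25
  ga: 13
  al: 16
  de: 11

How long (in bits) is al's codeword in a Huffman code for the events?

Huffman merges, smallest pair first:
merge de(11) and ga(13): 24
merge al(16) and 24: 40
merge et(25) and be(27): 52
merge 40 and 52: 92
al's leaf is at depth 2, giving a 2-bit codeword.

2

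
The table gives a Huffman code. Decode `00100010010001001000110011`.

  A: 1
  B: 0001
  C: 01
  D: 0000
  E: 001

Read left to right; each codeword is recognised as soon as it completes (prefix code):
  001→E | 0001→B | 001→E | 0001→B | 001→E | 0001→B | 1→A | 001→E | 1→A
Decoded message: EBEBEBAEA

EBEBEBAEA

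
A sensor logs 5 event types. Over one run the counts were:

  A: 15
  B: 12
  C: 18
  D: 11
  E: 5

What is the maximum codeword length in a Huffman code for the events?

3

Merge the two lowest-weight nodes at each step:
E(5) + D(11) → 16
B(12) + A(15) → 27
16 + C(18) → 34
27 + 34 → 61
The first pair merged (E, D) ends up deepest, at depth 3.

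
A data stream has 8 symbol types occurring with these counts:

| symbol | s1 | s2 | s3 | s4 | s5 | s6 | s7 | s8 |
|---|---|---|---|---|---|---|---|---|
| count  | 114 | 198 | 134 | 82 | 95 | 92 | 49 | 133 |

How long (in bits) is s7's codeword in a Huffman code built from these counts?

4

Huffman merges, smallest pair first:
combine s7(49), s4(82) → 131
combine s6(92), s5(95) → 187
combine s1(114), 131 → 245
combine s8(133), s3(134) → 267
combine 187, s2(198) → 385
combine 245, 267 → 512
combine 385, 512 → 897
s7 sits 4 levels below the root, so its codeword is 4 bits.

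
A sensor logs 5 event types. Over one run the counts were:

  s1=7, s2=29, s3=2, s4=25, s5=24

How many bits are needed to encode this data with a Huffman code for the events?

183

Build the Huffman tree bottom-up:
s3(2) + s1(7) → 9
9 + s5(24) → 33
s4(25) + s2(29) → 54
33 + 54 → 87
Total encoded bits = sum of merged weights = 9 + 33 + 54 + 87 = 183.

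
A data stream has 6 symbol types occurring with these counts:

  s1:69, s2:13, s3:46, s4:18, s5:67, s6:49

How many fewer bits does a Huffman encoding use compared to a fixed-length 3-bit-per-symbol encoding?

154

Fixed-length: 3 bits × 262 symbols = 786 bits.
Huffman merges:
merge s2(13) and s4(18): 31
merge 31 and s3(46): 77
merge s6(49) and s5(67): 116
merge s1(69) and 77: 146
merge 116 and 146: 262
Huffman total = 31 + 77 + 116 + 146 + 262 = 632 bits.
Saving = 786 − 632 = 154 bits.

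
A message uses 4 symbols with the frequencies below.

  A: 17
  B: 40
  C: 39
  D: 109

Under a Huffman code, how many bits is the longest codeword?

3

Merge the two lowest-weight nodes at each step:
combine A(17), C(39) → 56
combine B(40), 56 → 96
combine 96, D(109) → 205
Maximum depth reached is 3.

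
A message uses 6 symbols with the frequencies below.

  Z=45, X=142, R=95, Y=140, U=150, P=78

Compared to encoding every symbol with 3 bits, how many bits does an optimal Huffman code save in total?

309

Fixed-length: 3 bits × 650 symbols = 1950 bits.
Huffman merges:
merge Z(45) and P(78): 123
merge R(95) and 123: 218
merge Y(140) and X(142): 282
merge U(150) and 218: 368
merge 282 and 368: 650
Huffman total = 123 + 218 + 282 + 368 + 650 = 1641 bits.
Saving = 1950 − 1641 = 309 bits.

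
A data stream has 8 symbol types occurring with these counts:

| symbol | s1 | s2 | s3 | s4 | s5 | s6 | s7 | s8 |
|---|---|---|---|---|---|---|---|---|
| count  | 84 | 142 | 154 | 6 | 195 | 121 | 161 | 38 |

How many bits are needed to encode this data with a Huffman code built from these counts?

2519

Merge the two smallest weights repeatedly:
combine s4(6), s8(38) → 44
combine 44, s1(84) → 128
combine s6(121), 128 → 249
combine s2(142), s3(154) → 296
combine s7(161), s5(195) → 356
combine 249, 296 → 545
combine 356, 545 → 901
The encoded length is the sum of every internal node's weight: 44 + 128 + 249 + 296 + 356 + 545 + 901 = 2519 bits.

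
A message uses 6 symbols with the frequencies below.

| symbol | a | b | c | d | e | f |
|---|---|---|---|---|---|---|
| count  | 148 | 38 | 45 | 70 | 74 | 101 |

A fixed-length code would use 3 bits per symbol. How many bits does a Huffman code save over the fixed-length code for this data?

Fixed-length: 3 bits × 476 symbols = 1428 bits.
Huffman merges:
combine b(38), c(45) → 83
combine d(70), e(74) → 144
combine 83, f(101) → 184
combine 144, a(148) → 292
combine 184, 292 → 476
Huffman total = 83 + 144 + 184 + 292 + 476 = 1179 bits.
Saving = 1428 − 1179 = 249 bits.

249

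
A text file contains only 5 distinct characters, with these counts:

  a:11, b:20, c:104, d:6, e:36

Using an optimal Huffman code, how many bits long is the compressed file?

304

Build the Huffman tree bottom-up:
merge d(6) and a(11): 17
merge 17 and b(20): 37
merge e(36) and 37: 73
merge 73 and c(104): 177
The encoded length is the sum of every internal node's weight: 17 + 37 + 73 + 177 = 304 bits.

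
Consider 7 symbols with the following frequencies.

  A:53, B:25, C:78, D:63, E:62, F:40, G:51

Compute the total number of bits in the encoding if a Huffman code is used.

Build the Huffman tree bottom-up:
B(25) + F(40) → 65
G(51) + A(53) → 104
E(62) + D(63) → 125
65 + C(78) → 143
104 + 125 → 229
143 + 229 → 372
Each symbol's bit-cost is frequency × depth; summing gives 1038 bits (equivalently 65 + 104 + 125 + 143 + 229 + 372).

1038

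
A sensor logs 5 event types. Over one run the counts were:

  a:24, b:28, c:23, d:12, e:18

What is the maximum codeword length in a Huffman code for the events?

Merge the two lowest-weight nodes at each step:
merge d(12) and e(18): 30
merge c(23) and a(24): 47
merge b(28) and 30: 58
merge 47 and 58: 105
The rarest symbols sit at the bottom; the longest codeword is 3 bits.

3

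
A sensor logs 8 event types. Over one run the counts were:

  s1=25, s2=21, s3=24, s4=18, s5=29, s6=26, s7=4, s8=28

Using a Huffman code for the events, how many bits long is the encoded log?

Merge the two smallest weights repeatedly:
merge s7(4) and s4(18): 22
merge s2(21) and 22: 43
merge s3(24) and s1(25): 49
merge s6(26) and s8(28): 54
merge s5(29) and 43: 72
merge 49 and 54: 103
merge 72 and 103: 175
The encoded length is the sum of every internal node's weight: 22 + 43 + 49 + 54 + 72 + 103 + 175 = 518 bits.

518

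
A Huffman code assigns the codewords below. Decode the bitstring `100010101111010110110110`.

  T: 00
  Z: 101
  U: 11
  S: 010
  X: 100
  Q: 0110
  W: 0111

XSZUZQUQ

Read left to right; each codeword is recognised as soon as it completes (prefix code):
  100→X | 010→S | 101→Z | 11→U | 101→Z | 0110→Q | 11→U | 0110→Q
Decoded message: XSZUZQUQ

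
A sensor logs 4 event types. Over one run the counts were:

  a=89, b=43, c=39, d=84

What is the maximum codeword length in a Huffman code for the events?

Merge the two lowest-weight nodes at each step:
c(39) + b(43) → 82
82 + d(84) → 166
a(89) + 166 → 255
The rarest symbols sit at the bottom; the longest codeword is 3 bits.

3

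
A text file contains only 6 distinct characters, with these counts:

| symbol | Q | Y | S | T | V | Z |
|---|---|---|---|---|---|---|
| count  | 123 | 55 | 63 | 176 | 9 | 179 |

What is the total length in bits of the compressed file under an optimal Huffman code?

1401

Greedily combine the two least-frequent nodes:
V(9) + Y(55) → 64
S(63) + 64 → 127
Q(123) + 127 → 250
T(176) + Z(179) → 355
250 + 355 → 605
Total encoded bits = sum of merged weights = 64 + 127 + 250 + 355 + 605 = 1401.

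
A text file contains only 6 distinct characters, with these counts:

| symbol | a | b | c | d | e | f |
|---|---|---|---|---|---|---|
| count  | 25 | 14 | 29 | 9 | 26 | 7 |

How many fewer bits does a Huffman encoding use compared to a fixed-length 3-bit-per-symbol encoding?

64

Fixed-length: 3 bits × 110 symbols = 330 bits.
Huffman merges:
combine f(7), d(9) → 16
combine b(14), 16 → 30
combine a(25), e(26) → 51
combine c(29), 30 → 59
combine 51, 59 → 110
Huffman total = 16 + 30 + 51 + 59 + 110 = 266 bits.
Saving = 330 − 266 = 64 bits.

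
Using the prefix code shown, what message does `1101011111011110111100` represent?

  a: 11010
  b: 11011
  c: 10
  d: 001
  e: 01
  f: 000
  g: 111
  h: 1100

Read left to right; each codeword is recognised as soon as it completes (prefix code):
  11010→a | 111→g | 11011→b | 11011→b | 1100→h
Decoded message: agbbh

agbbh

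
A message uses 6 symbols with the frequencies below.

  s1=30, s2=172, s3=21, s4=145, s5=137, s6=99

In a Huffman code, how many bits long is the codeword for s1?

4

Repeatedly merge the two smallest:
combine s3(21), s1(30) → 51
combine 51, s6(99) → 150
combine s5(137), s4(145) → 282
combine 150, s2(172) → 322
combine 282, 322 → 604
s1's leaf is at depth 4, giving a 4-bit codeword.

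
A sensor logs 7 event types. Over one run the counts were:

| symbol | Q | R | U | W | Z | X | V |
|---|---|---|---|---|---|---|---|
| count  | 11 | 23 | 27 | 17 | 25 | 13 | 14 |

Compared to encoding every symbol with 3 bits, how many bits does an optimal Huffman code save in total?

28

Fixed-length: 3 bits × 130 symbols = 390 bits.
Huffman merges:
combine Q(11), X(13) → 24
combine V(14), W(17) → 31
combine R(23), 24 → 47
combine Z(25), U(27) → 52
combine 31, 47 → 78
combine 52, 78 → 130
Huffman total = 24 + 31 + 47 + 52 + 78 + 130 = 362 bits.
Saving = 390 − 362 = 28 bits.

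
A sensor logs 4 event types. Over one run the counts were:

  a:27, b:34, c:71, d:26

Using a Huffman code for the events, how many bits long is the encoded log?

298

Greedily combine the two least-frequent nodes:
merge d(26) and a(27): 53
merge b(34) and 53: 87
merge c(71) and 87: 158
Total encoded bits = sum of merged weights = 53 + 87 + 158 = 298.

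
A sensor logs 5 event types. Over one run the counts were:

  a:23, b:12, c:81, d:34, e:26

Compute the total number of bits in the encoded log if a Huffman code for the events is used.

366

Greedily combine the two least-frequent nodes:
combine b(12), a(23) → 35
combine e(26), d(34) → 60
combine 35, 60 → 95
combine c(81), 95 → 176
The encoded length is the sum of every internal node's weight: 35 + 60 + 95 + 176 = 366 bits.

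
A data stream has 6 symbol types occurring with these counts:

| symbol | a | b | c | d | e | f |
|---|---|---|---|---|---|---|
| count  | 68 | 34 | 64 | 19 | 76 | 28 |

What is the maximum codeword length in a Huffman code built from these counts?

Merge the two lowest-weight nodes at each step:
merge d(19) and f(28): 47
merge b(34) and 47: 81
merge c(64) and a(68): 132
merge e(76) and 81: 157
merge 132 and 157: 289
Maximum depth reached is 4.

4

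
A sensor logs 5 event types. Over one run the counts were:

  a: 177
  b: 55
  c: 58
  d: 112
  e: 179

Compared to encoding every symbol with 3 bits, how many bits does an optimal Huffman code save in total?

Fixed-length: 3 bits × 581 symbols = 1743 bits.
Huffman merges:
b(55) + c(58) → 113
d(112) + 113 → 225
a(177) + e(179) → 356
225 + 356 → 581
Huffman total = 113 + 225 + 356 + 581 = 1275 bits.
Saving = 1743 − 1275 = 468 bits.

468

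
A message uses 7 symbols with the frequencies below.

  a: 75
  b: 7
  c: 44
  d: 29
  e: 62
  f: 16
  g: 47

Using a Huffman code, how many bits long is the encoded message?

Greedily combine the two least-frequent nodes:
merge b(7) and f(16): 23
merge 23 and d(29): 52
merge c(44) and g(47): 91
merge 52 and e(62): 114
merge a(75) and 91: 166
merge 114 and 166: 280
Each symbol's bit-cost is frequency × depth; summing gives 726 bits (equivalently 23 + 52 + 91 + 114 + 166 + 280).

726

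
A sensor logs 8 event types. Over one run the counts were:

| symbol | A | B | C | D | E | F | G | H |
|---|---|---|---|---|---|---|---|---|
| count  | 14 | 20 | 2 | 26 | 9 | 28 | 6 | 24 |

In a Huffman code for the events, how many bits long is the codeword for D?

2

Huffman merges, smallest pair first:
merge C(2) and G(6): 8
merge 8 and E(9): 17
merge A(14) and 17: 31
merge B(20) and H(24): 44
merge D(26) and F(28): 54
merge 31 and 44: 75
merge 54 and 75: 129
The subtree containing D is merged 2 times, so code length = 2.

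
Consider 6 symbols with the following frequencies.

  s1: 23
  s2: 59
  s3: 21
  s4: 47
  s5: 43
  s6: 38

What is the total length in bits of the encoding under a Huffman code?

587

Build the Huffman tree bottom-up:
combine s3(21), s1(23) → 44
combine s6(38), s5(43) → 81
combine 44, s4(47) → 91
combine s2(59), 81 → 140
combine 91, 140 → 231
Total encoded bits = sum of merged weights = 44 + 81 + 91 + 140 + 231 = 587.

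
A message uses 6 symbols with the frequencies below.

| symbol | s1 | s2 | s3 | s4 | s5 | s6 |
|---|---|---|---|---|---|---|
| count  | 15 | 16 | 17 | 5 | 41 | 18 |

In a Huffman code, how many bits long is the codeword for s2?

Repeatedly merge the two smallest:
combine s4(5), s1(15) → 20
combine s2(16), s3(17) → 33
combine s6(18), 20 → 38
combine 33, 38 → 71
combine s5(41), 71 → 112
s2 sits 3 levels below the root, so its codeword is 3 bits.

3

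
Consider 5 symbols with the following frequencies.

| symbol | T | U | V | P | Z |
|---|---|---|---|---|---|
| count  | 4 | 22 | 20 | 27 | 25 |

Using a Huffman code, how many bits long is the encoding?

220

Merge the two smallest weights repeatedly:
merge T(4) and V(20): 24
merge U(22) and 24: 46
merge Z(25) and P(27): 52
merge 46 and 52: 98
Each symbol's bit-cost is frequency × depth; summing gives 220 bits (equivalently 24 + 46 + 52 + 98).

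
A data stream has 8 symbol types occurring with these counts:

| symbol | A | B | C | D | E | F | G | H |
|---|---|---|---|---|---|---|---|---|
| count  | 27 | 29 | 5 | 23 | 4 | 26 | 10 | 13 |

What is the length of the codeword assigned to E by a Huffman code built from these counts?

5

Huffman merges, smallest pair first:
combine E(4), C(5) → 9
combine 9, G(10) → 19
combine H(13), 19 → 32
combine D(23), F(26) → 49
combine A(27), B(29) → 56
combine 32, 49 → 81
combine 56, 81 → 137
E sits 5 levels below the root, so its codeword is 5 bits.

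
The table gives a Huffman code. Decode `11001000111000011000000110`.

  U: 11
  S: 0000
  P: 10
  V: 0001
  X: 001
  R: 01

Read left to right; each codeword is recognised as soon as it completes (prefix code):
  11→U | 001→X | 0001→V | 11→U | 0000→S | 11→U | 0000→S | 001→X | 10→P
Decoded message: UXVUSUSXP

UXVUSUSXP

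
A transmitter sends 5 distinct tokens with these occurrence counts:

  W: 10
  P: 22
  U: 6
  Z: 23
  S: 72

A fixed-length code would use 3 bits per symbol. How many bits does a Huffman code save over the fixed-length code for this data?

151

Fixed-length: 3 bits × 133 symbols = 399 bits.
Huffman merges:
merge U(6) and W(10): 16
merge 16 and P(22): 38
merge Z(23) and 38: 61
merge 61 and S(72): 133
Huffman total = 16 + 38 + 61 + 133 = 248 bits.
Saving = 399 − 248 = 151 bits.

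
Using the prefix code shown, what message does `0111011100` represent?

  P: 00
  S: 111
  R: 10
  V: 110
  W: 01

Read left to right; each codeword is recognised as soon as it completes (prefix code):
  01→W | 110→V | 111→S | 00→P
Decoded message: WVSP

WVSP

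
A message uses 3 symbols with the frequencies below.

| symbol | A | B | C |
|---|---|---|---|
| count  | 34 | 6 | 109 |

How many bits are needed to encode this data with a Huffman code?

189

Greedily combine the two least-frequent nodes:
combine B(6), A(34) → 40
combine 40, C(109) → 149
The encoded length is the sum of every internal node's weight: 40 + 149 = 189 bits.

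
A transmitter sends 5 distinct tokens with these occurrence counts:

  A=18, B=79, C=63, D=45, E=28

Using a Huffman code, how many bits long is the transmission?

512

Greedily combine the two least-frequent nodes:
merge A(18) and E(28): 46
merge D(45) and 46: 91
merge C(63) and B(79): 142
merge 91 and 142: 233
Each symbol's bit-cost is frequency × depth; summing gives 512 bits (equivalently 46 + 91 + 142 + 233).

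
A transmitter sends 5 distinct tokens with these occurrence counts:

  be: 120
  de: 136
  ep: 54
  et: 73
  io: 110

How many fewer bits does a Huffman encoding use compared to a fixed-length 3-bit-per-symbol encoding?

366

Fixed-length: 3 bits × 493 symbols = 1479 bits.
Huffman merges:
combine ep(54), et(73) → 127
combine io(110), be(120) → 230
combine 127, de(136) → 263
combine 230, 263 → 493
Huffman total = 127 + 230 + 263 + 493 = 1113 bits.
Saving = 1479 − 1113 = 366 bits.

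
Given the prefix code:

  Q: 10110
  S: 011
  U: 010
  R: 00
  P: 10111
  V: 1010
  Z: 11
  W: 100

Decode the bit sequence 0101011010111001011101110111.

Read left to right; each codeword is recognised as soon as it completes (prefix code):
  010→U | 10110→Q | 10111→P | 00→R | 10111→P | 011→S | 10111→P
Decoded message: UQPRPSP

UQPRPSP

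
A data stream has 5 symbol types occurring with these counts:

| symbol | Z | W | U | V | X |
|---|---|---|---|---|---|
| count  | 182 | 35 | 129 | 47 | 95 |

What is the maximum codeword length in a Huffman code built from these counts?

Merge the two lowest-weight nodes at each step:
merge W(35) and V(47): 82
merge 82 and X(95): 177
merge U(129) and 177: 306
merge Z(182) and 306: 488
The rarest symbols sit at the bottom; the longest codeword is 4 bits.

4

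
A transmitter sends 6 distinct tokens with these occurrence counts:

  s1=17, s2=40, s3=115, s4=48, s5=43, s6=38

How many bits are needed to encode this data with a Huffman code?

Build the Huffman tree bottom-up:
merge s1(17) and s6(38): 55
merge s2(40) and s5(43): 83
merge s4(48) and 55: 103
merge 83 and 103: 186
merge s3(115) and 186: 301
The encoded length is the sum of every internal node's weight: 55 + 83 + 103 + 186 + 301 = 728 bits.

728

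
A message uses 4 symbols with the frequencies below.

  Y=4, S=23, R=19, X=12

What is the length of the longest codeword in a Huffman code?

Merge the two lowest-weight nodes at each step:
merge Y(4) and X(12): 16
merge 16 and R(19): 35
merge S(23) and 35: 58
Maximum depth reached is 3.

3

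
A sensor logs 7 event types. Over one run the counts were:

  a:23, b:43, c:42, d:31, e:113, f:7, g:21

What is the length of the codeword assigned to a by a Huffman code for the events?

4

Huffman merges, smallest pair first:
f(7) + g(21) → 28
a(23) + 28 → 51
d(31) + c(42) → 73
b(43) + 51 → 94
73 + 94 → 167
e(113) + 167 → 280
The subtree containing a is merged 4 times, so code length = 4.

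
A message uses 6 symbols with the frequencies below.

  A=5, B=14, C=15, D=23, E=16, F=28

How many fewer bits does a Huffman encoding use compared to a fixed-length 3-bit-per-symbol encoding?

Fixed-length: 3 bits × 101 symbols = 303 bits.
Huffman merges:
combine A(5), B(14) → 19
combine C(15), E(16) → 31
combine 19, D(23) → 42
combine F(28), 31 → 59
combine 42, 59 → 101
Huffman total = 19 + 31 + 42 + 59 + 101 = 252 bits.
Saving = 303 − 252 = 51 bits.

51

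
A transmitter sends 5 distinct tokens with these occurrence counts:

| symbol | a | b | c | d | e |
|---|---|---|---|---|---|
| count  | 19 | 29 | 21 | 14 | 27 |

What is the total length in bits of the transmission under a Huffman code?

Greedily combine the two least-frequent nodes:
combine d(14), a(19) → 33
combine c(21), e(27) → 48
combine b(29), 33 → 62
combine 48, 62 → 110
Total encoded bits = sum of merged weights = 33 + 48 + 62 + 110 = 253.

253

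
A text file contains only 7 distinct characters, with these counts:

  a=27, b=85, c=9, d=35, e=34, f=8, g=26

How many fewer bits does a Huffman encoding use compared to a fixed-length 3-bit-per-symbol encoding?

Fixed-length: 3 bits × 224 symbols = 672 bits.
Huffman merges:
merge f(8) and c(9): 17
merge 17 and g(26): 43
merge a(27) and e(34): 61
merge d(35) and 43: 78
merge 61 and 78: 139
merge b(85) and 139: 224
Huffman total = 17 + 43 + 61 + 78 + 139 + 224 = 562 bits.
Saving = 672 − 562 = 110 bits.

110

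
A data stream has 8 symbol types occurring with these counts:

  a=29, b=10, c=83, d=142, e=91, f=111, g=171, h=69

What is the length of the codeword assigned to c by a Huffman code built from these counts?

3

Huffman merges, smallest pair first:
b(10) + a(29) → 39
39 + h(69) → 108
c(83) + e(91) → 174
108 + f(111) → 219
d(142) + g(171) → 313
174 + 219 → 393
313 + 393 → 706
c sits 3 levels below the root, so its codeword is 3 bits.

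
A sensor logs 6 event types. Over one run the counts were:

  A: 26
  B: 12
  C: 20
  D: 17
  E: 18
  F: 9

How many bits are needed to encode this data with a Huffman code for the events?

Build the Huffman tree bottom-up:
combine F(9), B(12) → 21
combine D(17), E(18) → 35
combine C(20), 21 → 41
combine A(26), 35 → 61
combine 41, 61 → 102
The encoded length is the sum of every internal node's weight: 21 + 35 + 41 + 61 + 102 = 260 bits.

260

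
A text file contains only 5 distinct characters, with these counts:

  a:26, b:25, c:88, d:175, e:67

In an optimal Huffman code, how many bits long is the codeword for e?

3

Repeatedly merge the two smallest:
combine b(25), a(26) → 51
combine 51, e(67) → 118
combine c(88), 118 → 206
combine d(175), 206 → 381
e's leaf is at depth 3, giving a 3-bit codeword.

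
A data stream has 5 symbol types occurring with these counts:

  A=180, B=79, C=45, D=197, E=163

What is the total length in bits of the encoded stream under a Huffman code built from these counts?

1452

Build the Huffman tree bottom-up:
combine C(45), B(79) → 124
combine 124, E(163) → 287
combine A(180), D(197) → 377
combine 287, 377 → 664
The encoded length is the sum of every internal node's weight: 124 + 287 + 377 + 664 = 1452 bits.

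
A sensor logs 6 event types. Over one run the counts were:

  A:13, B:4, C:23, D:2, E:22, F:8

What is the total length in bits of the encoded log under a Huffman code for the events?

Greedily combine the two least-frequent nodes:
D(2) + B(4) → 6
6 + F(8) → 14
A(13) + 14 → 27
E(22) + C(23) → 45
27 + 45 → 72
Total encoded bits = sum of merged weights = 6 + 14 + 27 + 45 + 72 = 164.

164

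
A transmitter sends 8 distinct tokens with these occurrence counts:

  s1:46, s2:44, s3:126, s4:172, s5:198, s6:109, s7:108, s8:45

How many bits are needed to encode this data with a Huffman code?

Greedily combine the two least-frequent nodes:
merge s2(44) and s8(45): 89
merge s1(46) and 89: 135
merge s7(108) and s6(109): 217
merge s3(126) and 135: 261
merge s4(172) and s5(198): 370
merge 217 and 261: 478
merge 370 and 478: 848
Each symbol's bit-cost is frequency × depth; summing gives 2398 bits (equivalently 89 + 135 + 217 + 261 + 370 + 478 + 848).

2398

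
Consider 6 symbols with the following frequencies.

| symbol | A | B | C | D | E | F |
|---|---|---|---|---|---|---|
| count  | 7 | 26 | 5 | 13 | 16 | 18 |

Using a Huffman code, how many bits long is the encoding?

Build the Huffman tree bottom-up:
merge C(5) and A(7): 12
merge 12 and D(13): 25
merge E(16) and F(18): 34
merge 25 and B(26): 51
merge 34 and 51: 85
Each symbol's bit-cost is frequency × depth; summing gives 207 bits (equivalently 12 + 25 + 34 + 51 + 85).

207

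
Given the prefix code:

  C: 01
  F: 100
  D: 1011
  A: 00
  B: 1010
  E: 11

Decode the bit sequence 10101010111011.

Read left to right; each codeword is recognised as soon as it completes (prefix code):
  1010→B | 1010→B | 11→E | 1011→D
Decoded message: BBED

BBED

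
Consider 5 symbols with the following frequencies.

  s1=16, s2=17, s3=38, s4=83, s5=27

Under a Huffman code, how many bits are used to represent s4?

Build the tree from the bottom:
merge s1(16) and s2(17): 33
merge s5(27) and 33: 60
merge s3(38) and 60: 98
merge s4(83) and 98: 181
s4 is a child of the root — depth 1, so its codeword is a single bit.

1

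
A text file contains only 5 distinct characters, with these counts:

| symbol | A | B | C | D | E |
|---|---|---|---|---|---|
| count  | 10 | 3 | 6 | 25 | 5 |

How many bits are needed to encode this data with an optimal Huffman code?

95

Build the Huffman tree bottom-up:
combine B(3), E(5) → 8
combine C(6), 8 → 14
combine A(10), 14 → 24
combine 24, D(25) → 49
Total encoded bits = sum of merged weights = 8 + 14 + 24 + 49 = 95.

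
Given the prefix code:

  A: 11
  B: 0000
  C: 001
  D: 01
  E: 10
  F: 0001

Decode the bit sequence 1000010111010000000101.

Read left to right; each codeword is recognised as soon as it completes (prefix code):
  10→E | 0001→F | 01→D | 11→A | 01→D | 0000→B | 0001→F | 01→D
Decoded message: EFDADBFD

EFDADBFD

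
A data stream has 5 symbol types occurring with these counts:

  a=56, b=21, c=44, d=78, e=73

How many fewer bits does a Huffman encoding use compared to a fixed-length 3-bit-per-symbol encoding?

Fixed-length: 3 bits × 272 symbols = 816 bits.
Huffman merges:
b(21) + c(44) → 65
a(56) + 65 → 121
e(73) + d(78) → 151
121 + 151 → 272
Huffman total = 65 + 121 + 151 + 272 = 609 bits.
Saving = 816 − 609 = 207 bits.

207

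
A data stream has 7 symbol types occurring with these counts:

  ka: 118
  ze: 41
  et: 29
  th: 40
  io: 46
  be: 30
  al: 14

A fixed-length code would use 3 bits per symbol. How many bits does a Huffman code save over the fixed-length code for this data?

123

Fixed-length: 3 bits × 318 symbols = 954 bits.
Huffman merges:
combine al(14), et(29) → 43
combine be(30), th(40) → 70
combine ze(41), 43 → 84
combine io(46), 70 → 116
combine 84, 116 → 200
combine ka(118), 200 → 318
Huffman total = 43 + 70 + 84 + 116 + 200 + 318 = 831 bits.
Saving = 954 − 831 = 123 bits.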